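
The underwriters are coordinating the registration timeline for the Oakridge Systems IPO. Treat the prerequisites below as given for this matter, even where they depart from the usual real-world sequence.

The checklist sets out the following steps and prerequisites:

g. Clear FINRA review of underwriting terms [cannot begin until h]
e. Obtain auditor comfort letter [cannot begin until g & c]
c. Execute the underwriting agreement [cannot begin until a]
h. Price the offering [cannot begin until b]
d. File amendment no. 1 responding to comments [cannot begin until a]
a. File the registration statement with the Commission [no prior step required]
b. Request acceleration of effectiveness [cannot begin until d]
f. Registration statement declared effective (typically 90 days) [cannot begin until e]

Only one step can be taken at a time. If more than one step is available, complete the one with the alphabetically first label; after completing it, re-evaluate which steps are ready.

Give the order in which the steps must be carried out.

a, c, d, b, h, g, e, f

Only a has no prerequisites, so it is first.
Now c and d have their prerequisites met. c has the earlier label, so c next.
That leaves d as the only ready step → d.
b needed d, now all done → b.
h needed b, now all done → h.
g is the only step now ready → g.
e is the only step now ready → e.
f needed e, now all done → f.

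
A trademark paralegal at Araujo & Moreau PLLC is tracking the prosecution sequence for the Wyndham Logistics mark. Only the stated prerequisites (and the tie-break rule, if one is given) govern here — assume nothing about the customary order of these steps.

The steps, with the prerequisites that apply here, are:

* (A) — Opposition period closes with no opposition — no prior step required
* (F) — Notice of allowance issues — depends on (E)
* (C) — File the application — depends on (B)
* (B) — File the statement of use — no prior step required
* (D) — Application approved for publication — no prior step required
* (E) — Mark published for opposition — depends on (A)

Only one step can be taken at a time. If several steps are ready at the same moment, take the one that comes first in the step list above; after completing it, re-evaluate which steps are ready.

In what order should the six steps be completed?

(A), (B) and (D) have no prerequisites; (A) is listed earlier, so (A) is first.
(E) now also ready, so the ready set is {(B), (D), (E)}; (B) is listed earlier → (B).
Now (C), (D) and (E) have their prerequisites met. (C) is listed earlier, so (C) next.
(D) and (E) are both available; (D) is listed earlier → (D).
That leaves (E) as the only ready step → (E).
That leaves (F) as the only ready step → (F).

(A), (B), (C), (D), (E), (F)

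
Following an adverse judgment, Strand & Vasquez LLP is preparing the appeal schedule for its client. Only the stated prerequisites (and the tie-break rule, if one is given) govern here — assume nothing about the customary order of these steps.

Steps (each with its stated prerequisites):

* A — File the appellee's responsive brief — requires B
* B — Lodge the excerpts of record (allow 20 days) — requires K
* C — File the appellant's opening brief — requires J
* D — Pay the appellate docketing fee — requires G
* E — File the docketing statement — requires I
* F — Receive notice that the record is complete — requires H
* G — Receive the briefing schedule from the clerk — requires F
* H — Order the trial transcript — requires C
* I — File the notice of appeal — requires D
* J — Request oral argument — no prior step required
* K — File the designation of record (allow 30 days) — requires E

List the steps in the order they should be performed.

J, C, H, F, G, D, I, E, K, B, A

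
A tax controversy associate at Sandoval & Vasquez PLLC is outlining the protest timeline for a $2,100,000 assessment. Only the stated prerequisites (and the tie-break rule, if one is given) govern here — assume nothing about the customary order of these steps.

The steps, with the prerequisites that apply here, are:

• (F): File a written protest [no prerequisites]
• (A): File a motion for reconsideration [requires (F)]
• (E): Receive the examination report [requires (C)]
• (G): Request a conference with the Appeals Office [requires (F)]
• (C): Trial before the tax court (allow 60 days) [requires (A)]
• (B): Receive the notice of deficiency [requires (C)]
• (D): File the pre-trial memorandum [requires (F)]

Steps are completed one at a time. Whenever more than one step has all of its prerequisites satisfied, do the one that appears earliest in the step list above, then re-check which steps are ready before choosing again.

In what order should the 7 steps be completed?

(F) → (A) → (G) → (C) → (E) → (B) → (D)

Only (F) has no prerequisites, so it is first.
Ready: (A), (G) and (D). (A) is listed earlier → (A).
(C) now also ready, so the ready set is {(G), (C), (D)}; (G) is listed earlier → (G).
(C) and (D) are both available; (C) is listed earlier → (C).
Ready: (E), (B) and (D). (E) is listed earlier → (E).
Ready: (B) and (D). (B) is listed earlier → (B).
Next only (D) has its prerequisites met → (D).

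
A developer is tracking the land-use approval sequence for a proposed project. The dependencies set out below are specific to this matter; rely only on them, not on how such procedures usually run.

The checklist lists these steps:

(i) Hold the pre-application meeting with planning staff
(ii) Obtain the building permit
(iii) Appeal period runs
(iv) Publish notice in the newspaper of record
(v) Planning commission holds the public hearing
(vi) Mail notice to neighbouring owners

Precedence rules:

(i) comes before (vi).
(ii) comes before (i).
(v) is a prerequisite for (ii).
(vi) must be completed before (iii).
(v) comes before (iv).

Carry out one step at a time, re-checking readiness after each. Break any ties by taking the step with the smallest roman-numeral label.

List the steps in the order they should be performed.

(v) → (ii) → (i) → (iv) → (vi) → (iii)

(v) has no prerequisites → (v) first.
(ii) and (iv) are both available; (ii) has the earlier label → (ii).
Ready: (i) and (iv). (i) has the earlier label → (i).
(vi) now also ready, so the ready set is {(iv), (vi)}; (iv) has the earlier label → (iv).
(vi) needed (i), now all done → (vi).
(iii) needed (vi), now all done → (iii).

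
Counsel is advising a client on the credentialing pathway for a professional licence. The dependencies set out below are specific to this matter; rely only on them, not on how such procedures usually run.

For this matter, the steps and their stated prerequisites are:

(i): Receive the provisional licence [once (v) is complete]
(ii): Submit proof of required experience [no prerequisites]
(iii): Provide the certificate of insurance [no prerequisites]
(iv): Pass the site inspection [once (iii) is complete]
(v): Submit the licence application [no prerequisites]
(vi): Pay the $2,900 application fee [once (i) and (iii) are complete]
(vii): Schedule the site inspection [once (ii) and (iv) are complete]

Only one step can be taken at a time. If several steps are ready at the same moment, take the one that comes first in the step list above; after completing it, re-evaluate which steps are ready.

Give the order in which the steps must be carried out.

(ii), (iii), (iv), (v), (i), (vi), (vii)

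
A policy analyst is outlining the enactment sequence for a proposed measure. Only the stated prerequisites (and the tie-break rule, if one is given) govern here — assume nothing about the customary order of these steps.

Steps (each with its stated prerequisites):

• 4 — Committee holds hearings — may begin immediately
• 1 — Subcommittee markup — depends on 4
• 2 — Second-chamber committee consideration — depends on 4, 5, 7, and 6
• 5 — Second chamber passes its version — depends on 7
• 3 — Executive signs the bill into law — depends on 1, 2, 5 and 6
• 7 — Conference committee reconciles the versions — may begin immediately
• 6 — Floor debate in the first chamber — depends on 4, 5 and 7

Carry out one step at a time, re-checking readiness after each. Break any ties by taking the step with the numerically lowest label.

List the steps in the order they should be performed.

Nothing is required for 4 and 7. 4 has the earlier label → 4 first.
Ready: 1 and 7. 1 has the earlier label → 1.
7 is the only step now ready → 7.
Next only 5 has its prerequisites met → 5.
6 needed 4, 5 and 7, now all done → 6.
2 needed 4, 5, 6 and 7, now all done → 2.
3 needed 1, 2, 5 and 6, now all done → 3.

4 → 1 → 7 → 5 → 6 → 2 → 3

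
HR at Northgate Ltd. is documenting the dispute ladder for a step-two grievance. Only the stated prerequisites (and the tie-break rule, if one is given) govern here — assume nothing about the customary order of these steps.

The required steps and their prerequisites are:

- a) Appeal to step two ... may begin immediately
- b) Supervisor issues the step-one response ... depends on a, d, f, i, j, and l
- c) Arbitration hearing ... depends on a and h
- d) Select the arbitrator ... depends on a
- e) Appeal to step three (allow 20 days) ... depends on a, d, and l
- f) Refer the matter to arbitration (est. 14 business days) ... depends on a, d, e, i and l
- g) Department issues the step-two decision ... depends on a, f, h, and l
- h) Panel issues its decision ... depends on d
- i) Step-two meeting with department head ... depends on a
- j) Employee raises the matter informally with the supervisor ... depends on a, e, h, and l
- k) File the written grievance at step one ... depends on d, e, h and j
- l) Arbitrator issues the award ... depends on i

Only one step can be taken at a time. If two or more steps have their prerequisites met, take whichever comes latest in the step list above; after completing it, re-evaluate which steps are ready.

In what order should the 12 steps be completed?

a, i, l, d, h, e, j, k, f, g, c, b

a is the only step with nothing outstanding, so it goes first.
Now i and d have their prerequisites met. i is listed later, so i next.
l now also ready, so the ready set is {l, d}; l is listed later → l.
d needed a, now all done → d.
Ready: h and e. h is listed later → h.
c now also ready, so the ready set is {e, c}; e is listed later → e.
j, f and c are all available; j is listed later → j.
Now k, f and c have their prerequisites met. k is listed later, so k next.
Ready: f and c. f is listed later → f.
g and b now also ready, so the ready set is {g, c, b}; g is listed later → g.
c and b are both available; c is listed later → c.
b needed l, j, i, f, d and a, now all done → b.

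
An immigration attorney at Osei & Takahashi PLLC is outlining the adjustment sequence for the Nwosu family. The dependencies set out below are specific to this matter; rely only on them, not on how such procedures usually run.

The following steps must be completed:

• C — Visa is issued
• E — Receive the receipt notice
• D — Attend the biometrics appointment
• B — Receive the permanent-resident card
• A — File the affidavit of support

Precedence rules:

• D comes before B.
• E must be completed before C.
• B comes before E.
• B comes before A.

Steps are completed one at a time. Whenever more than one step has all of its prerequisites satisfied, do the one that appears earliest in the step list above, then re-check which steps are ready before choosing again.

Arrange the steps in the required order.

D is the only step with nothing outstanding, so it goes first.
That leaves B as the only ready step → B.
Now E and A have their prerequisites met. E is listed earlier, so E next.
C now also ready, so the ready set is {C, A}; C is listed earlier → C.
A is the only step now ready → A.

D, B, E, C, A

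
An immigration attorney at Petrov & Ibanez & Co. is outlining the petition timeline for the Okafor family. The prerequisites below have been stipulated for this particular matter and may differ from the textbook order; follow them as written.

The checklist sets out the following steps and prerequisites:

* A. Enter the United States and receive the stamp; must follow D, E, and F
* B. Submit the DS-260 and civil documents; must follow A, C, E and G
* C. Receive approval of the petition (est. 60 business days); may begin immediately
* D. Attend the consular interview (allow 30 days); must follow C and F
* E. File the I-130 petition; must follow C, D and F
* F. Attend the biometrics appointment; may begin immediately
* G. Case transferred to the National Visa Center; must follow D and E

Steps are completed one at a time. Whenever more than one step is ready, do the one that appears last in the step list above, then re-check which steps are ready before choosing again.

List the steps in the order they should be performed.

Nothing is required for F and C. F is listed later → F first.
Next only C has its prerequisites met → C.
Next only D has its prerequisites met → D.
Next only E has its prerequisites met → E.
G and A are both available; G is listed later → G.
A is the only step now ready → A.
B is the only step now ready → B.

F, C, D, E, G, A, B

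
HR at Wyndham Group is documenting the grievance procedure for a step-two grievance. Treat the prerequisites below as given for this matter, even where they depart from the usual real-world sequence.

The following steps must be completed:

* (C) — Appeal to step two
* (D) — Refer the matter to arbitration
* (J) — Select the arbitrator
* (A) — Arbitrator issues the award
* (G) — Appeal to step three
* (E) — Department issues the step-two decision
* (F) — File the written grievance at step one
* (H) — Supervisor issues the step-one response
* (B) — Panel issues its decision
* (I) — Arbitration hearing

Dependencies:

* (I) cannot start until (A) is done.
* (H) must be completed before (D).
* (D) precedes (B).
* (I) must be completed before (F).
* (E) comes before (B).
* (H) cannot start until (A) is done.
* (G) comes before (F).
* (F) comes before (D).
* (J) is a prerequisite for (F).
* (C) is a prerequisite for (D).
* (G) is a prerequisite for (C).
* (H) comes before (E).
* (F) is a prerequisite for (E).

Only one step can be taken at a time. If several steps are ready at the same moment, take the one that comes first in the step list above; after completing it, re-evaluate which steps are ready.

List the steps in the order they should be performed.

(J), (A), (G), (C), (H), (I), (F), (D), (E), (B)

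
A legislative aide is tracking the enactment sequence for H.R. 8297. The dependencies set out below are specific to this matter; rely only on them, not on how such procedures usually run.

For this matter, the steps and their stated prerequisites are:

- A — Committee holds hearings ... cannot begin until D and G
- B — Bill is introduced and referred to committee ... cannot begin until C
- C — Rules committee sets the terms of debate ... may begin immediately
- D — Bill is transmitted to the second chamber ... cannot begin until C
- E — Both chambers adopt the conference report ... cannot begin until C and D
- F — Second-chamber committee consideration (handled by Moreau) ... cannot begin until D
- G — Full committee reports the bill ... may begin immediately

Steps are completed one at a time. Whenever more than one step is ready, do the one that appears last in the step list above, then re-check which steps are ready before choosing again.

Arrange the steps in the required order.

G, C, D, F, E, B, A

Nothing is required for G and C. G is listed later → G first.
Next only C has its prerequisites met → C.
Ready: D and B. D is listed later → D.
Now F, E, B and A have their prerequisites met. F is listed later, so F next.
Now E, B and A have their prerequisites met. E is listed later, so E next.
B and A are both available; B is listed later → B.
That leaves A as the only ready step → A.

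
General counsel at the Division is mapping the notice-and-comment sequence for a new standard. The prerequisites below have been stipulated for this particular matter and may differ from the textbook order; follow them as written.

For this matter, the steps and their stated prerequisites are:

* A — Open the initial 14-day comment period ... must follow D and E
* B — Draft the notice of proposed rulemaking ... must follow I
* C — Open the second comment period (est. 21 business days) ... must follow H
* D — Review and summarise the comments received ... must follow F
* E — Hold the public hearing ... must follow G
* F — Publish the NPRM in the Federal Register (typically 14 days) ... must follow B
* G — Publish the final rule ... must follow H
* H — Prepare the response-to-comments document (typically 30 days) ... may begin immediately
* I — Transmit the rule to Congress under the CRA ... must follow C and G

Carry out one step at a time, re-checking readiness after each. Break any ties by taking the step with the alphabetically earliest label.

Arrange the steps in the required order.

Only H has no prerequisites, so it is first.
Ready: C and G. C has the earlier label → C.
G needed H, now all done → G.
Now E and I have their prerequisites met. E has the earlier label, so E next.
I needed C and G, now all done → I.
B needed I, now all done → B.
Next only F has its prerequisites met → F.
That leaves D as the only ready step → D.
Next only A has its prerequisites met → A.

H, C, G, E, I, B, F, D, A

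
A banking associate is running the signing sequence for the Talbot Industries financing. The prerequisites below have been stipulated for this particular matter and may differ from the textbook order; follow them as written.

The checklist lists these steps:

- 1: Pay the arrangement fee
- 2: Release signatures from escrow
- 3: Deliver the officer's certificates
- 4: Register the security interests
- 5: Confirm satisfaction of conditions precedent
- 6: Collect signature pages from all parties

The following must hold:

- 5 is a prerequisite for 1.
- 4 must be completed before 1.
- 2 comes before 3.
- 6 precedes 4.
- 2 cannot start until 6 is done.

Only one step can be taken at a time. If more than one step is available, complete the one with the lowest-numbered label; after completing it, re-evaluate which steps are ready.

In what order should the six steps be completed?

5 and 6 have no prerequisites; 5 has the earlier label, so 5 is first.
Next only 6 has its prerequisites met → 6.
2 and 4 are both available; 2 has the earlier label → 2.
3 and 4 are both available; 3 has the earlier label → 3.
Next only 4 has its prerequisites met → 4.
1 needed 4 and 5, now all done → 1.

5, 6, 2, 3, 4, 1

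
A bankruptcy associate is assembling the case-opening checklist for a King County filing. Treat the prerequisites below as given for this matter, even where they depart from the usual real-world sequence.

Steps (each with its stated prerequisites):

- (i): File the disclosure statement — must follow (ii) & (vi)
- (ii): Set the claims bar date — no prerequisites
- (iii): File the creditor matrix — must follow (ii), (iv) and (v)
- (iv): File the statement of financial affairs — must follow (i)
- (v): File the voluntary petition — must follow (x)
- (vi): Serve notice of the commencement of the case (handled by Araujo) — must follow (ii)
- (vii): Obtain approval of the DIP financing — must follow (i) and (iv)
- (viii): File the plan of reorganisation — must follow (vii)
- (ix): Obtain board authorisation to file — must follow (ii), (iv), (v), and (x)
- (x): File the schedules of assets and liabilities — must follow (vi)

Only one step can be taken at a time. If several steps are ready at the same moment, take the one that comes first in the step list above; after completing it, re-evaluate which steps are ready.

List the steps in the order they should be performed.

Only (ii) has no prerequisites, so it is first.
(vi) needed (ii), now all done → (vi).
Ready: (i) and (x). (i) is listed earlier → (i).
(iv) now also ready, so the ready set is {(iv), (x)}; (iv) is listed earlier → (iv).
(vii) now also ready, so the ready set is {(vii), (x)}; (vii) is listed earlier → (vii).
Now (viii) and (x) have their prerequisites met. (viii) is listed earlier, so (viii) next.
(x) is the only step now ready → (x).
(v) is the only step now ready → (v).
(iii) and (ix) are both available; (iii) is listed earlier → (iii).
Next only (ix) has its prerequisites met → (ix).

(ii), (vi), (i), (iv), (vii), (viii), (x), (v), (iii), (ix)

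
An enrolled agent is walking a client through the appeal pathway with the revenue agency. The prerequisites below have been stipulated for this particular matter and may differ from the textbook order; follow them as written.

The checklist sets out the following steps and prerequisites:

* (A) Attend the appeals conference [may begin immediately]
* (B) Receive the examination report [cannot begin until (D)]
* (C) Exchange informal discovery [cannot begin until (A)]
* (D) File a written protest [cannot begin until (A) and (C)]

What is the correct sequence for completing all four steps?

(A) → (C) → (D) → (B)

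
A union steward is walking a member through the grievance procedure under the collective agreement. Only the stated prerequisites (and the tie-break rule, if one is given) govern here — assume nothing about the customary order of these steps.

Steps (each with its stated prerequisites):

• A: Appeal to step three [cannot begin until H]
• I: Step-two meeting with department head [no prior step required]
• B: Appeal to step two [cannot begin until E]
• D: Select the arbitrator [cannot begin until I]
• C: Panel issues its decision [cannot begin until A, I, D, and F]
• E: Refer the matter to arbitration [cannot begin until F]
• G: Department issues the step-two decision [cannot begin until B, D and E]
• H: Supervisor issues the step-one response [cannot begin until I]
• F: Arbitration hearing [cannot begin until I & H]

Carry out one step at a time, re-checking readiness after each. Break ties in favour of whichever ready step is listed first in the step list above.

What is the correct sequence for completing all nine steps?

I is the only step with nothing outstanding, so it goes first.
Now D and H have their prerequisites met. D is listed earlier, so D next.
H is the only step now ready → H.
A and F are both available; A is listed earlier → A.
F needed I and H, now all done → F.
Ready: C and E. C is listed earlier → C.
E needed F, now all done → E.
Next only B has its prerequisites met → B.
That leaves G as the only ready step → G.

I → D → H → A → F → C → E → B → G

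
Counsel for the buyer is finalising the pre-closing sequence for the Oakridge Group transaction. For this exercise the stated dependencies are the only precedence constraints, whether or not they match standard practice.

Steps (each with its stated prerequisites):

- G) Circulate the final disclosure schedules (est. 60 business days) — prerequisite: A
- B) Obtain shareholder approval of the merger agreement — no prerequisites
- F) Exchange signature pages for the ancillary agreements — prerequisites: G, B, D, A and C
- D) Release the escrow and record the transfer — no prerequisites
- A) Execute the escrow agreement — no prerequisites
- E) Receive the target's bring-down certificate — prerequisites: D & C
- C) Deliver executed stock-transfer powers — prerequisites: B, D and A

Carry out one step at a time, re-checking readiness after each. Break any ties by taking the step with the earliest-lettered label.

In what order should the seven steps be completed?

A → B → D → C → E → G → F

Nothing is required for A, B and D. A has the earlier label → A first.
B, D and G are all available; B has the earlier label → B.
D and G are both available; D has the earlier label → D.
Ready: C and G. C has the earlier label → C.
E and G are both available; E has the earlier label → E.
G needed A, now all done → G.
F is the only step now ready → F.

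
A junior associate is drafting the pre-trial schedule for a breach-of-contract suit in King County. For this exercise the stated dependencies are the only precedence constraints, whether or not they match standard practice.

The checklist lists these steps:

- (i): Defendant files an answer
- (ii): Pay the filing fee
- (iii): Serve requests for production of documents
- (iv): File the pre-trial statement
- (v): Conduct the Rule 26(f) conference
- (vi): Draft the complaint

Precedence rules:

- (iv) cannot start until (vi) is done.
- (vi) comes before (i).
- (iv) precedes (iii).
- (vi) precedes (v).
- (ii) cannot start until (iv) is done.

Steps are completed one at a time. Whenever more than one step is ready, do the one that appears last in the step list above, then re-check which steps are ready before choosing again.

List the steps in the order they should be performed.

(vi) is the only step with nothing outstanding, so it goes first.
Now (v), (iv) and (i) have their prerequisites met. (v) is listed later, so (v) next.
Ready: (iv) and (i). (iv) is listed later → (iv).
(iii), (ii) and (i) are all available; (iii) is listed later → (iii).
(ii) and (i) are both available; (ii) is listed later → (ii).
That leaves (i) as the only ready step → (i).

(vi), (v), (iv), (iii), (ii), (i)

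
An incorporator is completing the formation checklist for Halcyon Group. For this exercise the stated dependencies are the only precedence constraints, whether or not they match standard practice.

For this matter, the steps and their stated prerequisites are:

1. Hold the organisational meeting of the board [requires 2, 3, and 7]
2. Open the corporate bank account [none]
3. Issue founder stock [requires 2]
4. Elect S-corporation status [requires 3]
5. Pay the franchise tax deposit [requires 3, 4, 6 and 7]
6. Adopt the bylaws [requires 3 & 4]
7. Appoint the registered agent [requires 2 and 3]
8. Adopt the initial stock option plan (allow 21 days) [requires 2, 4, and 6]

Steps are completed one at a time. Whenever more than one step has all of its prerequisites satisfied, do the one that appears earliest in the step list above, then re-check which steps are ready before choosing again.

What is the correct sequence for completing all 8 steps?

2 has no prerequisites → 2 first.
Next only 3 has its prerequisites met → 3.
Ready: 4 and 7. 4 is listed earlier → 4.
6 now also ready, so the ready set is {6, 7}; 6 is listed earlier → 6.
8 now also ready, so the ready set is {7, 8}; 7 is listed earlier → 7.
Now 1, 5 and 8 have their prerequisites met. 1 is listed earlier, so 1 next.
Ready: 5 and 8. 5 is listed earlier → 5.
8 needed 2, 4 and 6, now all done → 8.

2, 3, 4, 6, 7, 1, 5, 8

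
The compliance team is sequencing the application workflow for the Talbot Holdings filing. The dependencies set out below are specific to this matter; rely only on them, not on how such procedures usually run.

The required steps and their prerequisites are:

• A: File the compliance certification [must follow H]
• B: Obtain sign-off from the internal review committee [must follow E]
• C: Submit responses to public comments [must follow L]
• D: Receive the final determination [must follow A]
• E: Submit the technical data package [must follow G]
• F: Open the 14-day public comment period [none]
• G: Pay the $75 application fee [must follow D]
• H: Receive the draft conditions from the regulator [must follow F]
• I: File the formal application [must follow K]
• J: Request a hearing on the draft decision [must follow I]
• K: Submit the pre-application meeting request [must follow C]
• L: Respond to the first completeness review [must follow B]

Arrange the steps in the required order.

Only F has no prerequisites, so it is first.
Next only H has its prerequisites met → H.
Next only A has its prerequisites met → A.
Next only D has its prerequisites met → D.
G needed D, now all done → G.
That leaves E as the only ready step → E.
B needed E, now all done → B.
L needed B, now all done → L.
C is the only step now ready → C.
Next only K has its prerequisites met → K.
I needed K, now all done → I.
That leaves J as the only ready step → J.

F → H → A → D → G → E → B → L → C → K → I → J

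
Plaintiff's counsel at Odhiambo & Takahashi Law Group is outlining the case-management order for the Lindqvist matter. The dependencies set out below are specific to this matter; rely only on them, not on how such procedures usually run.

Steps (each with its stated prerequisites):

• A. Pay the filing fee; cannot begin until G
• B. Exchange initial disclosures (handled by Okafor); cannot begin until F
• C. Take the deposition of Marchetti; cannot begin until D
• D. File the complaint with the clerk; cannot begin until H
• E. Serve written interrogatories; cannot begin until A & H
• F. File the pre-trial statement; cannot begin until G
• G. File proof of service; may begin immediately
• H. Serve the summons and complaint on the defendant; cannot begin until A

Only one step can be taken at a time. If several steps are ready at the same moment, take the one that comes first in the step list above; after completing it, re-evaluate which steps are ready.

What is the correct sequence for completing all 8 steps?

G is the only step with nothing outstanding, so it goes first.
Now A and F have their prerequisites met. A is listed earlier, so A next.
Now F and H have their prerequisites met. F is listed earlier, so F next.
Now B and H have their prerequisites met. B is listed earlier, so B next.
That leaves H as the only ready step → H.
D and E are both available; D is listed earlier → D.
C now also ready, so the ready set is {C, E}; C is listed earlier → C.
E is the only step now ready → E.

G, A, F, B, H, D, C, E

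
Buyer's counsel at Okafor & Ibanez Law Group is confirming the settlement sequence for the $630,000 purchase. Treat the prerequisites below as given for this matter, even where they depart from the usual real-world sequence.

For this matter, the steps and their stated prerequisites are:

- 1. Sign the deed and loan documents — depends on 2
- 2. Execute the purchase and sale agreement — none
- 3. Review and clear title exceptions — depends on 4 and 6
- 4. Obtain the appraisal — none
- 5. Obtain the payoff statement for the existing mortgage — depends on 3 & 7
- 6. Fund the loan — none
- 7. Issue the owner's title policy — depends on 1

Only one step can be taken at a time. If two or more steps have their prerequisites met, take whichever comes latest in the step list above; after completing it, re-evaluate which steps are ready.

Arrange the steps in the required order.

6, 4, 3, 2, 1, 7, 5

6, 4 and 2 have no prerequisites; 6 is listed later, so 6 is first.
Now 4 and 2 have their prerequisites met. 4 is listed later, so 4 next.
Ready: 3 and 2. 3 is listed later → 3.
2 is the only step now ready → 2.
That leaves 1 as the only ready step → 1.
7 needed 1, now all done → 7.
That leaves 5 as the only ready step → 5.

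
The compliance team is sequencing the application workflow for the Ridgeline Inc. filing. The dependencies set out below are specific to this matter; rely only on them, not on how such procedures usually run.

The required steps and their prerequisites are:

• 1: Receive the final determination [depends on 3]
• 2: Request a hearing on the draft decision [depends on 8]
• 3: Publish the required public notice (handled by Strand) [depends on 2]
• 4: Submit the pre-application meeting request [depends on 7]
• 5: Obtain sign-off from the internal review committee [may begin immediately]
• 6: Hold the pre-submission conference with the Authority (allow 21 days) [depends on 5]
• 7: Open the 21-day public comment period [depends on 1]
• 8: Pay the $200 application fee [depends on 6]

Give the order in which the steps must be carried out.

5 is the only step with nothing outstanding, so it goes first.
6 is the only step now ready → 6.
That leaves 8 as the only ready step → 8.
That leaves 2 as the only ready step → 2.
3 needed 2, now all done → 3.
1 needed 3, now all done → 1.
7 needed 1, now all done → 7.
Next only 4 has its prerequisites met → 4.

5 → 6 → 8 → 2 → 3 → 1 → 7 → 4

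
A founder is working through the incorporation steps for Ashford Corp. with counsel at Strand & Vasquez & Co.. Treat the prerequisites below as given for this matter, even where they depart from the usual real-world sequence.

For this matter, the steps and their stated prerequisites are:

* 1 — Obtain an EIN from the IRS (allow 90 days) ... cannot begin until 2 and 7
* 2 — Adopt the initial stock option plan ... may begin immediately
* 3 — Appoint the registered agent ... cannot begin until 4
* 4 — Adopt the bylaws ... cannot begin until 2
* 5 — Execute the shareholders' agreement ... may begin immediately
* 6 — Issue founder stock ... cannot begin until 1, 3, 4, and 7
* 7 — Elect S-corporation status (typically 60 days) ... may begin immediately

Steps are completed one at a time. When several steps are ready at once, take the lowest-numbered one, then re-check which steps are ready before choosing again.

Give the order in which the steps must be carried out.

2, 5 and 7 have no prerequisites; 2 has the earlier label, so 2 is first.
4 now also ready, so the ready set is {4, 5, 7}; 4 has the earlier label → 4.
3 now also ready, so the ready set is {3, 5, 7}; 3 has the earlier label → 3.
Now 5 and 7 have their prerequisites met. 5 has the earlier label, so 5 next.
7 is the only step now ready → 7.
That leaves 1 as the only ready step → 1.
6 is the only step now ready → 6.

2, 4, 3, 5, 7, 1, 6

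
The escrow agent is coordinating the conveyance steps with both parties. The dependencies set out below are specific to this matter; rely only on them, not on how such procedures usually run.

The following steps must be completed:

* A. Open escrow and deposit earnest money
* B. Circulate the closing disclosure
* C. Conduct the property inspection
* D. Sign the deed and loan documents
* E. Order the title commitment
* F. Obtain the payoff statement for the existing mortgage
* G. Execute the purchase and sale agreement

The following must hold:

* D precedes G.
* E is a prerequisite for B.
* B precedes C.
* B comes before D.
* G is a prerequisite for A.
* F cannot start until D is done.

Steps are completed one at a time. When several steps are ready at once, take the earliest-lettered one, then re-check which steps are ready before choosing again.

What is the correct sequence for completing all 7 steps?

E → B → C → D → F → G → A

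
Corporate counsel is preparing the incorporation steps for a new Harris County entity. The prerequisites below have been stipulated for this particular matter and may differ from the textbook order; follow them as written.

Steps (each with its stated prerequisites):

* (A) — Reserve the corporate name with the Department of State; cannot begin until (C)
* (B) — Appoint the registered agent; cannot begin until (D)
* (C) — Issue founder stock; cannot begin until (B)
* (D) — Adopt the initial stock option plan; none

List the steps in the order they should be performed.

(D) has no prerequisites → (D) first.
(B) needed (D), now all done → (B).
(C) needed (B), now all done → (C).
Next only (A) has its prerequisites met → (A).

(D), (B), (C), (A)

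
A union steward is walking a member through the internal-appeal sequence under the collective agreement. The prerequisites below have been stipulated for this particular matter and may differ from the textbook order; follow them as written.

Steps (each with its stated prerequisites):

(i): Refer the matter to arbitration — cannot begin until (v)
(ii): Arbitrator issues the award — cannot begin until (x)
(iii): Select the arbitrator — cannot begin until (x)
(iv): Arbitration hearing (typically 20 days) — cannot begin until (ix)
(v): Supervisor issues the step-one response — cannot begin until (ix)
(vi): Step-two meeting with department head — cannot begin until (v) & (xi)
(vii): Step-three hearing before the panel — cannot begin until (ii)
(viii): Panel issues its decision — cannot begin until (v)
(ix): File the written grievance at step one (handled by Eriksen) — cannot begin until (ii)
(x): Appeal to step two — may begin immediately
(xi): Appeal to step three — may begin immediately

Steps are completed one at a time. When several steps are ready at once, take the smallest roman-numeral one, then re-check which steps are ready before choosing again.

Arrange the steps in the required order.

(x) and (xi) have no prerequisites; (x) has the earlier label, so (x) is first.
(ii) and (iii) now also ready, so the ready set is {(ii), (iii), (xi)}; (ii) has the earlier label → (ii).
Now (iii), (vii), (ix) and (xi) have their prerequisites met. (iii) has the earlier label, so (iii) next.
Now (vii), (ix) and (xi) have their prerequisites met. (vii) has the earlier label, so (vii) next.
(ix) and (xi) are both available; (ix) has the earlier label → (ix).
(iv) and (v) now also ready, so the ready set is {(iv), (v), (xi)}; (iv) has the earlier label → (iv).
Now (v) and (xi) have their prerequisites met. (v) has the earlier label, so (v) next.
(i) and (viii) now also ready, so the ready set is {(i), (viii), (xi)}; (i) has the earlier label → (i).
Now (viii) and (xi) have their prerequisites met. (viii) has the earlier label, so (viii) next.
(xi) is the only step now ready → (xi).
(vi) is the only step now ready → (vi).

(x) (ii) (iii) (vii) (ix) (iv) (v) (i) (viii) (xi) (vi)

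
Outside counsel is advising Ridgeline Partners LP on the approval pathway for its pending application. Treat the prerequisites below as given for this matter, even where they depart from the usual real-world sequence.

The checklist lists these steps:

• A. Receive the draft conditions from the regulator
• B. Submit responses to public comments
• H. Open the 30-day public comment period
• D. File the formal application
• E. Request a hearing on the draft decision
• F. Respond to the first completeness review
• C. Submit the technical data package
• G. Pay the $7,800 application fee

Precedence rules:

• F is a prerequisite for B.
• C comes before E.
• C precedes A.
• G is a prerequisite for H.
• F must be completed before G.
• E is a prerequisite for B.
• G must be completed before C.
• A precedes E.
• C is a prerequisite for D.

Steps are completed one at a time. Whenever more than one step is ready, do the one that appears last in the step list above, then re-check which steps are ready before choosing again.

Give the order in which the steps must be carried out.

Only F has no prerequisites, so it is first.
G needed F, now all done → G.
Ready: C and H. C is listed later → C.
D and A now also ready, so the ready set is {D, H, A}; D is listed later → D.
Now H and A have their prerequisites met. H is listed later, so H next.
Next only A has its prerequisites met → A.
Next only E has its prerequisites met → E.
That leaves B as the only ready step → B.

F → G → C → D → H → A → E → B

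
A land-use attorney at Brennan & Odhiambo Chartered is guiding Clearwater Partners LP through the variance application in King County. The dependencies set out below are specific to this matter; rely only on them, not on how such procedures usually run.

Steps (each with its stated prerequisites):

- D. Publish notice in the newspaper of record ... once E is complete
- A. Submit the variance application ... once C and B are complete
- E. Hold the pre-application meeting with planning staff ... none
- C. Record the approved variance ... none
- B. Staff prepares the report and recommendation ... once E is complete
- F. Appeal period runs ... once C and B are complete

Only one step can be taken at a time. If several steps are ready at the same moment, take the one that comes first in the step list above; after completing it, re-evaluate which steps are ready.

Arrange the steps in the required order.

E, D, C, B, A, F

Nothing is required for E and C. E is listed earlier → E first.
D and B now also ready, so the ready set is {D, C, B}; D is listed earlier → D.
Ready: C and B. C is listed earlier → C.
B needed E, now all done → B.
Now A and F have their prerequisites met. A is listed earlier, so A next.
F needed C and B, now all done → F.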